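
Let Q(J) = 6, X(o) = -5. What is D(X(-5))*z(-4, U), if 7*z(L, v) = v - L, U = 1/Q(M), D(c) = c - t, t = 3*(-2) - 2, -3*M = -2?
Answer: 25/14 ≈ 1.7857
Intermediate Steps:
M = ⅔ (M = -⅓*(-2) = ⅔ ≈ 0.66667)
t = -8 (t = -6 - 2 = -8)
D(c) = 8 + c (D(c) = c - 1*(-8) = c + 8 = 8 + c)
U = ⅙ (U = 1/6 = ⅙ ≈ 0.16667)
z(L, v) = -L/7 + v/7 (z(L, v) = (v - L)/7 = -L/7 + v/7)
D(X(-5))*z(-4, U) = (8 - 5)*(-⅐*(-4) + (⅐)*(⅙)) = 3*(4/7 + 1/42) = 3*(25/42) = 25/14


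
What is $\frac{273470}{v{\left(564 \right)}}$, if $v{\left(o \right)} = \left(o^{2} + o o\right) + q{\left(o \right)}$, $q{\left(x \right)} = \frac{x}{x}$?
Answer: $\frac{273470}{636193} \approx 0.42985$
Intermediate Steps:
$q{\left(x \right)} = 1$
$v{\left(o \right)} = 1 + 2 o^{2}$ ($v{\left(o \right)} = \left(o^{2} + o o\right) + 1 = \left(o^{2} + o^{2}\right) + 1 = 2 o^{2} + 1 = 1 + 2 o^{2}$)
$\frac{273470}{v{\left(564 \right)}} = \frac{273470}{1 + 2 \cdot 564^{2}} = \frac{273470}{1 + 2 \cdot 318096} = \frac{273470}{1 + 636192} = \frac{273470}{636193}$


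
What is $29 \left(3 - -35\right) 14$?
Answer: $15428$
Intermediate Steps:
$29 \left(3 - -35\right) 14 = 29 \left(3 + 35\right) 14 = 29 \cdot 38 \cdot 14 = 1102 \cdot 14 = 15428$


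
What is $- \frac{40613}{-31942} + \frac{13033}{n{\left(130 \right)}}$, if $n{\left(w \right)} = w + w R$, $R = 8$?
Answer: $\frac{115954324}{9343035} \approx 12.411$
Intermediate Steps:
$n{\left(w \right)} = 9 w$ ($n{\left(w \right)} = w + w 8 = w + 8 w = 9 w$)
$- \frac{40613}{-31942} + \frac{13033}{n{\left(130 \right)}} = - \frac{40613}{-31942} + \frac{13033}{9 \cdot 130} = \left(-40613\right) \left(- \frac{1}{31942}\right) + \frac{13033}{1170} = \frac{40613}{31942} + 13033 \cdot \frac{1}{1170} = \frac{40613}{31942} + \frac{13033}{1170} = \frac{115954324}{9343035}$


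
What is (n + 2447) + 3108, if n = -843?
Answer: 4712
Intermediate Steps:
(n + 2447) + 3108 = (-843 + 2447) + 3108 = 1604 + 3108 = 4712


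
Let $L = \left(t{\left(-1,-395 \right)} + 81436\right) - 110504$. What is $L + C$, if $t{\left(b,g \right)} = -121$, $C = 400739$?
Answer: $371550$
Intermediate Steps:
$L = -29189$ ($L = \left(-121 + 81436\right) - 110504 = 81315 - 110504 = -29189$)
$L + C = -29189 + 400739 = 371550$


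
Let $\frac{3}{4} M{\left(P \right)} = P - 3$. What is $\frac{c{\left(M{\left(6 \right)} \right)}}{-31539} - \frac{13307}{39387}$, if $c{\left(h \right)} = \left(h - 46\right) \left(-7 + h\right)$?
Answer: $- \frac{141550745}{414075531} \approx -0.34185$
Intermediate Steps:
$M{\left(P \right)} = -4 + \frac{4 P}{3}$ ($M{\left(P \right)} = \frac{4 \left(P - 3\right)}{3} = \frac{4 \left(-3 + P\right)}{3} = -4 + \frac{4 P}{3}$)
$c{\left(h \right)} = \left(-46 + h\right) \left(-7 + h\right)$
$\frac{c{\left(M{\left(6 \right)} \right)}}{-31539} - \frac{13307}{39387} = \frac{322 + \left(-4 + \frac{4}{3} \cdot 6\right)^{2} - 53 \left(-4 + \frac{4}{3} \cdot 6\right)}{-31539} - \frac{13307}{39387} = \left(322 + \left(-4 + 8\right)^{2} - 53 \left(-4 + 8\right)\right) \left(- \frac{1}{31539}\right) - \frac{13307}{39387} = \left(322 + 4^{2} - 212\right) \left(- \frac{1}{31539}\right) - \frac{13307}{39387} = \left(322 + 16 - 212\right) \left(- \frac{1}{31539}\right) - \frac{13307}{39387} = 126 \left(- \frac{1}{31539}\right) - \frac{13307}{39387} = - \frac{42}{10513} - \frac{13307}{39387} = - \frac{141550745}{414075531}$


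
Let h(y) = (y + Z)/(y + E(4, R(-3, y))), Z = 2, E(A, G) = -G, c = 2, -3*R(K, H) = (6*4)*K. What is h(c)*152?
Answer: -304/11 ≈ -27.636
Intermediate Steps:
R(K, H) = -8*K (R(K, H) = -6*4*K/3 = -8*K)
h(y) = (2 + y)/(-24 + y) (h(y) = (y + 2)/(y - (-8)*(-3)) = (2 + y)/(y - 1*24) = (2 + y)/(y - 24) = (2 + y)/(-24 + y))
h(c)*152 = ((2 + 2)/(-24 + 2))*152 = (4/(-22))*152 = -1/22*4*152 = -2/11*152 = -304/11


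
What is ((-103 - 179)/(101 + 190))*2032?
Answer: -191008/97 ≈ -1969.2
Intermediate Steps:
((-103 - 179)/(101 + 190))*2032 = -282/291*2032 = -282*1/291*2032 = -94/97*2032 = -191008/97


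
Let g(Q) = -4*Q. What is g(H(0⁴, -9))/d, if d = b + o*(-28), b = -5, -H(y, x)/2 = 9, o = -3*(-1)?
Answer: -72/89 ≈ -0.80899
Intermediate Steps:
o = 3
H(y, x) = -18 (H(y, x) = -2*9 = -18)
d = -89 (d = -5 + 3*(-28) = -5 - 84 = -89)
g(H(0⁴, -9))/d = -4*(-18)/(-89) = 72*(-1/89) = -72/89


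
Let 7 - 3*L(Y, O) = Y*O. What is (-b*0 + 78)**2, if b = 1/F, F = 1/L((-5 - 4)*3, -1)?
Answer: 6084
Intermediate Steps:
L(Y, O) = 7/3 - O*Y/3 (L(Y, O) = 7/3 - Y*O/3 = 7/3 - O*Y/3)
F = -3/20 (F = 1/(7/3 - 1/3*(-1)*(-5 - 4)*3) = 1/(7/3 - 1/3*(-1)*(-9*3)) = 1/(7/3 - 1/3*(-1)*(-27)) = 1/(7/3 - 9) = 1/(-20/3) = -3/20 ≈ -0.15000)
b = -20/3 (b = 1/(-3/20) = -20/3 ≈ -6.6667)
(-b*0 + 78)**2 = (-(-20)*0/3 + 78)**2 = (-1*0 + 78)**2 = (0 + 78)**2 = 78**2 = 6084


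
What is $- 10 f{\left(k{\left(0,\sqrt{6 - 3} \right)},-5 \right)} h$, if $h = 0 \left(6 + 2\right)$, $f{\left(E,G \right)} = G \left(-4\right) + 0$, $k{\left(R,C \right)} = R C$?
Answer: $0$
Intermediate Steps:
$k{\left(R,C \right)} = C R$
$f{\left(E,G \right)} = - 4 G$ ($f{\left(E,G \right)} = - 4 G + 0 = - 4 G$)
$h = 0$ ($h = 0 \cdot 8 = 0$)
$- 10 f{\left(k{\left(0,\sqrt{6 - 3} \right)},-5 \right)} h = - 10 \left(\left(-4\right) \left(-5\right)\right) 0 = \left(-10\right) 20 \cdot 0 = \left(-200\right) 0 = 0$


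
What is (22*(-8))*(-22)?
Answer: 3872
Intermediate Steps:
(22*(-8))*(-22) = -176*(-22) = 3872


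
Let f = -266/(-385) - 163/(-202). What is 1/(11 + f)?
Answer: 11110/138851 ≈ 0.080014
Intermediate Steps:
f = 16641/11110 (f = -266*(-1/385) - 163*(-1/202) = 38/55 + 163/202 = 16641/11110 ≈ 1.4978)
1/(11 + f) = 1/(11 + 16641/11110) = 1/(138851/11110) = 11110/138851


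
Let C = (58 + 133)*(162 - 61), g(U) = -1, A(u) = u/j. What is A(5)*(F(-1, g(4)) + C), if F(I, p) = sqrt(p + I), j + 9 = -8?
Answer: -96455/17 - 5*I*sqrt(2)/17 ≈ -5673.8 - 0.41595*I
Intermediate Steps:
j = -17 (j = -9 - 8 = -17)
A(u) = -u/17 (A(u) = u/(-17) = u*(-1/17) = -u/17)
F(I, p) = sqrt(I + p)
C = 19291 (C = 191*101 = 19291)
A(5)*(F(-1, g(4)) + C) = (-1/17*5)*(sqrt(-1 - 1) + 19291) = -5*(sqrt(-2) + 19291)/17 = -5*(I*sqrt(2) + 19291)/17 = -5*(19291 + I*sqrt(2))/17 = -96455/17 - 5*I*sqrt(2)/17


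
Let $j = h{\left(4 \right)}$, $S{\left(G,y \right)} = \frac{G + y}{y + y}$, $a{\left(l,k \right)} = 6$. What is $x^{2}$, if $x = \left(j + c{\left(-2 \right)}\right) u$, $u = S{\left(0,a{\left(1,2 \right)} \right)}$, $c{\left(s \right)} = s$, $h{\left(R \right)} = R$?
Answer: $1$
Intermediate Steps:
$S{\left(G,y \right)} = \frac{G + y}{2 y}$
$j = 4$
$u = \frac{1}{2}$ ($u = \frac{0 + 6}{2 \cdot 6} = \frac{1}{2} \cdot \frac{1}{6} \cdot 6 = \frac{1}{2} \approx 0.5$)
$x = 1$ ($x = \left(4 - 2\right) \frac{1}{2} = 2 \cdot \frac{1}{2} = 1$)
$x^{2} = 1^{2} = 1$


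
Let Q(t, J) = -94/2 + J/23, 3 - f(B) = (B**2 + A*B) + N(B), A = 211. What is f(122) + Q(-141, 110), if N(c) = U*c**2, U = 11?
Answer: -4700952/23 ≈ -2.0439e+5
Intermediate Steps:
N(c) = 11*c**2
f(B) = 3 - 211*B - 12*B**2 (f(B) = 3 - ((B**2 + 211*B) + 11*B**2) = 3 - (12*B**2 + 211*B) = 3 + (-211*B - 12*B**2) = 3 - 211*B - 12*B**2)
Q(t, J) = -47 + J/23 (Q(t, J) = -94*1/2 + J*(1/23) = -47 + J/23)
f(122) + Q(-141, 110) = (3 - 211*122 - 12*122**2) + (-47 + (1/23)*110) = (3 - 25742 - 12*14884) + (-47 + 110/23) = (3 - 25742 - 178608) - 971/23 = -204347 - 971/23 = -4700952/23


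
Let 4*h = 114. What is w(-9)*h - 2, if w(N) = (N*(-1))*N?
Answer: -4621/2 ≈ -2310.5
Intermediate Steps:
h = 57/2 (h = (¼)*114 = 57/2 ≈ 28.500)
w(N) = -N² (w(N) = (-N)*N = -N²)
w(-9)*h - 2 = -1*(-9)²*(57/2) - 2 = -1*81*(57/2) - 2 = -81*57/2 - 2 = -4617/2 - 2 = -4621/2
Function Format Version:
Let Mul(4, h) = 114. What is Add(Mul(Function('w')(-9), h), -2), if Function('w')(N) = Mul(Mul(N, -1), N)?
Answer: Rational(-4621, 2) ≈ -2310.5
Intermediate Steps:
h = Rational(57, 2) (h = Mul(Rational(1, 4), 114) = Rational(57, 2) ≈ 28.500)
Function('w')(N) = Mul(-1, Pow(N, 2)) (Function('w')(N) = Mul(Mul(-1, N), N) = Mul(-1, Pow(N, 2)))
Add(Mul(Function('w')(-9), h), -2) = Add(Mul(Mul(-1, Pow(-9, 2)), Rational(57, 2)), -2) = Add(Mul(Mul(-1, 81), Rational(57, 2)), -2) = Add(Mul(-81, Rational(57, 2)), -2) = Add(Rational(-4617, 2), -2) = Rational(-4621, 2)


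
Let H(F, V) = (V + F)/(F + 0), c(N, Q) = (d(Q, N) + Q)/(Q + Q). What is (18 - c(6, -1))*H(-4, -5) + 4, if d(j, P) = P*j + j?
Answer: 71/2 ≈ 35.500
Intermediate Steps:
d(j, P) = j + P*j
c(N, Q) = (Q + Q*(1 + N))/(2*Q) (c(N, Q) = (Q*(1 + N) + Q)/(Q + Q) = (Q + Q*(1 + N))/((2*Q)) = (Q + Q*(1 + N))*(1/(2*Q)) = (Q + Q*(1 + N))/(2*Q))
H(F, V) = (F + V)/F
(18 - c(6, -1))*H(-4, -5) + 4 = (18 - (1 + (1/2)*6))*((-4 - 5)/(-4)) + 4 = (18 - (1 + 3))*(-1/4*(-9)) + 4 = (18 - 1*4)*(9/4) + 4 = (18 - 4)*(9/4) + 4 = 14*(9/4) + 4 = 63/2 + 4 = 71/2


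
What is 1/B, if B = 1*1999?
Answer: 1/1999 ≈ 0.00050025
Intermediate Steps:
B = 1999
1/B = 1/1999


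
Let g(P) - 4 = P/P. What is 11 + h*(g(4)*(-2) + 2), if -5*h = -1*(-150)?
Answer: 251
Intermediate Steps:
g(P) = 5 (g(P) = 4 + P/P = 4 + 1 = 5)
h = -30 (h = -(-1)*(-150)/5 = -1/5*150 = -30)
11 + h*(g(4)*(-2) + 2) = 11 - 30*(5*(-2) + 2) = 11 - 30*(-10 + 2) = 11 - 30*(-8) = 11 + 240 = 251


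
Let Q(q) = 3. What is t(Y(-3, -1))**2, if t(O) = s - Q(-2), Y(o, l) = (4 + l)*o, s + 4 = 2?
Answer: 25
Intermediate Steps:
s = -2 (s = -4 + 2 = -2)
Y(o, l) = o*(4 + l)
t(O) = -5 (t(O) = -2 - 1*3 = -2 - 3 = -5)
t(Y(-3, -1))**2 = (-5)**2 = 25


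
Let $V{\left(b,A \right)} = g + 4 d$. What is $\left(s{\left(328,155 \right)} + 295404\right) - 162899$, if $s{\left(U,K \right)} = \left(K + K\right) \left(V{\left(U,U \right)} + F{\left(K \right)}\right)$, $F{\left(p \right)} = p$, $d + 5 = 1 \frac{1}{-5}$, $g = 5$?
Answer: $175657$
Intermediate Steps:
$d = - \frac{26}{5}$ ($d = -5 + 1 \frac{1}{-5} = -5 + 1 \left(- \frac{1}{5}\right) = -5 - \frac{1}{5} = - \frac{26}{5} \approx -5.2$)
$V{\left(b,A \right)} = - \frac{79}{5}$ ($V{\left(b,A \right)} = 5 + 4 \left(- \frac{26}{5}\right) = 5 - \frac{104}{5} = - \frac{79}{5}$)
$s{\left(U,K \right)} = 2 K \left(- \frac{79}{5} + K\right)$ ($s{\left(U,K \right)} = \left(K + K\right) \left(- \frac{79}{5} + K\right) = 2 K \left(- \frac{79}{5} + K\right)$)
$\left(s{\left(328,155 \right)} + 295404\right) - 162899 = \left(\frac{2}{5} \cdot 155 \left(-79 + 5 \cdot 155\right) + 295404\right) - 162899 = \left(\frac{2}{5} \cdot 155 \left(-79 + 775\right) + 295404\right) - 162899 = \left(\frac{2}{5} \cdot 155 \cdot 696 + 295404\right) - 162899 = \left(43152 + 295404\right) - 162899 = 338556 - 162899 = 175657$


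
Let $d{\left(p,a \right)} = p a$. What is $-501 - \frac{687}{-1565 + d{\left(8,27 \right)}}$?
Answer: $- \frac{675162}{1349} \approx -500.49$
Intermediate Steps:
$d{\left(p,a \right)} = a p$
$-501 - \frac{687}{-1565 + d{\left(8,27 \right)}} = -501 - \frac{687}{-1565 + 27 \cdot 8} = -501 - \frac{687}{-1565 + 216} = -501 - \frac{687}{-1349} = -501 - - \frac{687}{1349} = -501 + \frac{687}{1349} = - \frac{675162}{1349}$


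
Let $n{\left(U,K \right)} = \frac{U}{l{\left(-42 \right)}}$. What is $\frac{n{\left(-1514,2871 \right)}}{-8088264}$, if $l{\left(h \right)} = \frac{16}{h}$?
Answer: $- \frac{5299}{10784352} \approx -0.00049136$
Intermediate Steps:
$n{\left(U,K \right)} = - \frac{21 U}{8}$ ($n{\left(U,K \right)} = \frac{U}{16 \frac{1}{-42}} = \frac{U}{16 \left(- \frac{1}{42}\right)} = \frac{U}{- \frac{8}{21}} = U \left(- \frac{21}{8}\right) = - \frac{21 U}{8}$)
$\frac{n{\left(-1514,2871 \right)}}{-8088264} = \frac{\left(- \frac{21}{8}\right) \left(-1514\right)}{-8088264} = \frac{15897}{4} \left(- \frac{1}{8088264}\right) = - \frac{5299}{10784352}$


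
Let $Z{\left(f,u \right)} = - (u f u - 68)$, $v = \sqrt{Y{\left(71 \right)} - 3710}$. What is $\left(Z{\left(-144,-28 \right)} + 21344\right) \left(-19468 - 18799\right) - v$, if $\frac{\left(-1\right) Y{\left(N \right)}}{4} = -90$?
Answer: $-5139564236 - 5 i \sqrt{134} \approx -5.1396 \cdot 10^{9} - 57.879 i$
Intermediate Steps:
$Y{\left(N \right)} = 360$ ($Y{\left(N \right)} = \left(-4\right) \left(-90\right) = 360$)
$v = 5 i \sqrt{134}$ ($v = \sqrt{360 - 3710} = \sqrt{-3350} = 5 i \sqrt{134} \approx 57.879 i$)
$Z{\left(f,u \right)} = 68 - f u^{2}$ ($Z{\left(f,u \right)} = - (f u u - 68) = - (f u^{2} - 68) = - (-68 + f u^{2}) = 68 - f u^{2}$)
$\left(Z{\left(-144,-28 \right)} + 21344\right) \left(-19468 - 18799\right) - v = \left(\left(68 - - 144 \left(-28\right)^{2}\right) + 21344\right) \left(-19468 - 18799\right) - 5 i \sqrt{134} = \left(\left(68 - \left(-144\right) 784\right) + 21344\right) \left(-38267\right) - 5 i \sqrt{134} = \left(\left(68 + 112896\right) + 21344\right) \left(-38267\right) - 5 i \sqrt{134} = \left(112964 + 21344\right) \left(-38267\right) - 5 i \sqrt{134} = 134308 \left(-38267\right) - 5 i \sqrt{134} = -5139564236 - 5 i \sqrt{134}$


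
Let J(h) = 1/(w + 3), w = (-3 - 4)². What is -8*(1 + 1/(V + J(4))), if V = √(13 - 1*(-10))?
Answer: -497112/62191 - 21632*√23/62191 ≈ -9.6615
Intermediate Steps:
w = 49 (w = (-7)² = 49)
J(h) = 1/52 (J(h) = 1/(49 + 3) = 1/52)
V = √23 (V = √(13 + 10) = √23 ≈ 4.7958)
-8*(1 + 1/(V + J(4))) = -8*(1 + 1/(√23 + 1/52)) = -8*(1 + 1/(1/52 + √23)) = -8 - 8/(1/52 + √23)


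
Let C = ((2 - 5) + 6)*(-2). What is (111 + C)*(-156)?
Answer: -16380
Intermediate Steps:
C = -6 (C = (-3 + 6)*(-2) = 3*(-2) = -6)
(111 + C)*(-156) = (111 - 6)*(-156) = 105*(-156) = -16380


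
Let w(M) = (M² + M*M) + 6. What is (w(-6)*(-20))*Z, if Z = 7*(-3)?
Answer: 32760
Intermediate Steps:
w(M) = 6 + 2*M² (w(M) = (M² + M²) + 6 = 2*M² + 6 = 6 + 2*M²)
Z = -21
(w(-6)*(-20))*Z = ((6 + 2*(-6)²)*(-20))*(-21) = ((6 + 2*36)*(-20))*(-21) = ((6 + 72)*(-20))*(-21) = (78*(-20))*(-21) = -1560*(-21) = 32760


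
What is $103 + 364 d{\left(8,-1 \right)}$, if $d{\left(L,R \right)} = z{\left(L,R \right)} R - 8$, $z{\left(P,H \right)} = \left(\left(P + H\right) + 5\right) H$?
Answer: $1559$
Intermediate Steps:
$z{\left(P,H \right)} = H \left(5 + H + P\right)$ ($z{\left(P,H \right)} = \left(\left(H + P\right) + 5\right) H = \left(5 + H + P\right) H = H \left(5 + H + P\right)$)
$d{\left(L,R \right)} = -8 + R^{2} \left(5 + L + R\right)$ ($d{\left(L,R \right)} = R \left(5 + R + L\right) R - 8 = R \left(5 + L + R\right) R - 8 = R^{2} \left(5 + L + R\right) - 8 = -8 + R^{2} \left(5 + L + R\right)$)
$103 + 364 d{\left(8,-1 \right)} = 103 + 364 \left(-8 + \left(-1\right)^{2} \left(5 + 8 - 1\right)\right) = 103 + 364 \left(-8 + 1 \cdot 12\right) = 103 + 364 \left(-8 + 12\right) = 103 + 364 \cdot 4 = 103 + 1456 = 1559$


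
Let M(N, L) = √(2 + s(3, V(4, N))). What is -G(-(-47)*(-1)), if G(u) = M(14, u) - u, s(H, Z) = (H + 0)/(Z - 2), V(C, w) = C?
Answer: -47 - √14/2 ≈ -48.871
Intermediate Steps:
s(H, Z) = H/(-2 + Z)
M(N, L) = √14/2 (M(N, L) = √(2 + 3/(-2 + 4)) = √(2 + 3/2) = √(7/2) = √14/2)
G(u) = √14/2 - u
-G(-(-47)*(-1)) = -(√14/2 - (-47)*(-1*(-1))) = -(√14/2 - (-47)) = -(√14/2 - 1*(-47)) = -(√14/2 + 47) = -(47 + √14/2) = -47 - √14/2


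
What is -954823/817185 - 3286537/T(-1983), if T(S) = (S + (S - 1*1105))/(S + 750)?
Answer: -3311483716286818/4143945135 ≈ -7.9911e+5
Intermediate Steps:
T(S) = (-1105 + 2*S)/(750 + S) (T(S) = (S + (S - 1105))/(750 + S) = (S + (-1105 + S))/(750 + S) = (-1105 + 2*S)/(750 + S))
-954823/817185 - 3286537/T(-1983) = -954823/817185 - 3286537*(750 - 1983)/(-1105 + 2*(-1983)) = -954823*1/817185 - 3286537*(-1233/(-1105 - 3966)) = -954823/817185 - 3286537/((-1/1233*(-5071))) = -954823/817185 - 3286537/5071/1233 = -954823/817185 - 3286537*1233/5071 = -954823/817185 - 4052300121/5071 = -3311483716286818/4143945135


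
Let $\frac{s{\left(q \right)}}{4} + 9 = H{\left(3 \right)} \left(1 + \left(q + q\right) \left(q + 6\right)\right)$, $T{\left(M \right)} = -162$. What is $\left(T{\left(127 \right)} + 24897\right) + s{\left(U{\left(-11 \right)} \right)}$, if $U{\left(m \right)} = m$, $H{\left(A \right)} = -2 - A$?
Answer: $22479$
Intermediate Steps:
$s{\left(q \right)} = -56 - 40 q \left(6 + q\right)$ ($s{\left(q \right)} = -36 + 4 \left(-2 - 3\right) \left(1 + \left(q + q\right) \left(q + 6\right)\right) = -36 + 4 \left(-2 - 3\right) \left(1 + 2 q \left(6 + q\right)\right) = -36 + 4 \left(- 5 \left(1 + 2 q \left(6 + q\right)\right)\right) = -36 + 4 \left(-5 - 10 q \left(6 + q\right)\right) = -36 - \left(20 + 40 q \left(6 + q\right)\right) = -56 - 40 q \left(6 + q\right)$)
$\left(T{\left(127 \right)} + 24897\right) + s{\left(U{\left(-11 \right)} \right)} = \left(-162 + 24897\right) - \left(-2584 + 4840\right) = 24735 - 2256 = 22479$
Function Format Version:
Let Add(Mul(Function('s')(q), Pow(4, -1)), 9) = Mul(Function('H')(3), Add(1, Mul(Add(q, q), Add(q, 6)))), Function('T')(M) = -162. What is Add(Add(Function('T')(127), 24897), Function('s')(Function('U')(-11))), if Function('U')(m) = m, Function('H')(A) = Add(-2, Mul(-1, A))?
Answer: 22479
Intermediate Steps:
Function('s')(q) = Add(-56, Mul(-40, q, Add(6, q))) (Function('s')(q) = Add(-36, Mul(4, Mul(Add(-2, Mul(-1, 3)), Add(1, Mul(Add(q, q), Add(q, 6)))))) = Add(-36, Mul(4, Mul(Add(-2, -3), Add(1, Mul(Mul(2, q), Add(6, q)))))) = Add(-36, Mul(4, Mul(-5, Add(1, Mul(2, q, Add(6, q)))))) = Add(-36, Mul(4, Add(-5, Mul(-10, q, Add(6, q))))) = Add(-36, Add(-20, Mul(-40, q, Add(6, q)))) = Add(-56, Mul(-40, q, Add(6, q))))
Add(Add(Function('T')(127), 24897), Function('s')(Function('U')(-11))) = Add(Add(-162, 24897), Add(-56, Mul(-240, -11), Mul(-40, Pow(-11, 2)))) = Add(24735, Add(-56, 2640, Mul(-40, 121))) = Add(24735, Add(-56, 2640, -4840)) = Add(24735, -2256) = 22479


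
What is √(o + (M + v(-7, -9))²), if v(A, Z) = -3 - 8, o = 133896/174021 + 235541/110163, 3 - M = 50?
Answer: √137487593058777563228907/6390225141 ≈ 58.025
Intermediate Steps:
M = -47 (M = 3 - 1*50 = 3 - 50 = -47)
o = 18579821803/6390225141 (o = 133896*(1/174021) + 235541*(1/110163) = 44632/58007 + 235541/110163 = 18579821803/6390225141 ≈ 2.9075)
v(A, Z) = -11
√(o + (M + v(-7, -9))²) = √(18579821803/6390225141 + (-47 - 11)²) = √(18579821803/6390225141 + (-58)²) = √(18579821803/6390225141 + 3364) = √(21515297196127/6390225141) = √137487593058777563228907/6390225141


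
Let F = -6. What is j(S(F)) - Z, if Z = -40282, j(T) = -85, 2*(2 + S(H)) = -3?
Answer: 40197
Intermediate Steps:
S(H) = -7/2 (S(H) = -2 + (½)*(-3) = -2 - 3/2 = -7/2)
j(S(F)) - Z = -85 - 1*(-40282) = -85 + 40282 = 40197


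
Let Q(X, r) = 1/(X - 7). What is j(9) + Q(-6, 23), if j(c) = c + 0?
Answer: 116/13 ≈ 8.9231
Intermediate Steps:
j(c) = c
Q(X, r) = 1/(-7 + X)
j(9) + Q(-6, 23) = 9 + 1/(-7 - 6) = 9 + 1/(-13) = 9 - 1/13 = 116/13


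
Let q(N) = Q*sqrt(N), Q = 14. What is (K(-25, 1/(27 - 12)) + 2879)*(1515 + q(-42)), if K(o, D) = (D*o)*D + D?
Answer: 13084853/3 + 1813742*I*sqrt(42)/45 ≈ 4.3616e+6 + 2.6121e+5*I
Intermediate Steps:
q(N) = 14*sqrt(N)
K(o, D) = D + o*D**2 (K(o, D) = o*D**2 + D = D + o*D**2)
(K(-25, 1/(27 - 12)) + 2879)*(1515 + q(-42)) = ((1 - 25/(27 - 12))/(27 - 12) + 2879)*(1515 + 14*sqrt(-42)) = ((1 - 25/15)/15 + 2879)*(1515 + 14*(I*sqrt(42))) = ((1 + (1/15)*(-25))/15 + 2879)*(1515 + 14*I*sqrt(42)) = ((1 - 5/3)/15 + 2879)*(1515 + 14*I*sqrt(42)) = ((1/15)*(-2/3) + 2879)*(1515 + 14*I*sqrt(42)) = (-2/45 + 2879)*(1515 + 14*I*sqrt(42)) = 129553*(1515 + 14*I*sqrt(42))/45 = 13084853/3 + 1813742*I*sqrt(42)/45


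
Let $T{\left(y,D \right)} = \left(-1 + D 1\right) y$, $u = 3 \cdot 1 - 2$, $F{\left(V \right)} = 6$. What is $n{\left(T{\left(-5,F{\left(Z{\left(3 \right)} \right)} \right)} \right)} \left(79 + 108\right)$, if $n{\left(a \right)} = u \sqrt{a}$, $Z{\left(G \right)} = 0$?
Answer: $935 i \approx 935.0 i$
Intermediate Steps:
$u = 1$ ($u = 3 - 2 = 1$)
$T{\left(y,D \right)} = y \left(-1 + D\right)$ ($T{\left(y,D \right)} = \left(-1 + D\right) y = y \left(-1 + D\right)$)
$n{\left(a \right)} = \sqrt{a}$ ($n{\left(a \right)} = 1 \sqrt{a} = \sqrt{a}$)
$n{\left(T{\left(-5,F{\left(Z{\left(3 \right)} \right)} \right)} \right)} \left(79 + 108\right) = \sqrt{- 5 \left(-1 + 6\right)} \left(79 + 108\right) = \sqrt{\left(-5\right) 5} \cdot 187 = \sqrt{-25} \cdot 187 = 5 i 187 = 935 i$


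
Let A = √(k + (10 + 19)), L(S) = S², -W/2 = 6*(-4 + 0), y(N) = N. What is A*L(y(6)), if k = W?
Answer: 36*√77 ≈ 315.90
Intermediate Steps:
W = 48 (W = -12*(-4 + 0) = -12*(-4) = -2*(-24) = 48)
k = 48
A = √77 (A = √(48 + (10 + 19)) = √(48 + 29) = √77 ≈ 8.7750)
A*L(y(6)) = √77*6² = √77*36 = 36*√77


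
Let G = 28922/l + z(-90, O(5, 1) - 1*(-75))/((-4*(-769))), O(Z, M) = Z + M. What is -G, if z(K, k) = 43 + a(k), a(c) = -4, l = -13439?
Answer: 88439951/41338364 ≈ 2.1394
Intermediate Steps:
O(Z, M) = M + Z
z(K, k) = 39 (z(K, k) = 43 - 4 = 39)
G = -88439951/41338364 (G = 28922/(-13439) + 39/((-4*(-769))) = 28922*(-1/13439) + 39/3076 = -28922/13439 + 39*(1/3076) = -28922/13439 + 39/3076 = -88439951/41338364 ≈ -2.1394)
-G = -1*(-88439951/41338364) = 88439951/41338364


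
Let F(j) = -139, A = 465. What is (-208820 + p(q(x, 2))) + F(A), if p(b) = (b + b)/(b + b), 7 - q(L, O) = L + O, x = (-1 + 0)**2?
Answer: -208958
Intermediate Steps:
x = 1 (x = (-1)**2 = 1)
q(L, O) = 7 - L - O (q(L, O) = 7 - (L + O) = 7 + (-L - O) = 7 - L - O)
p(b) = 1 (p(b) = (2*b)/((2*b)) = (2*b)*(1/(2*b)) = 1)
(-208820 + p(q(x, 2))) + F(A) = (-208820 + 1) - 139 = -208819 - 139 = -208958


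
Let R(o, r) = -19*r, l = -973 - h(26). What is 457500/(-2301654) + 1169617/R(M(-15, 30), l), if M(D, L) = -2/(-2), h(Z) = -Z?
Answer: 447303641503/6902276737 ≈ 64.805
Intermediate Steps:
M(D, L) = 1 (M(D, L) = -2*(-½) = 1)
l = -947 (l = -973 - (-1)*26 = -973 - 1*(-26) = -973 + 26 = -947)
457500/(-2301654) + 1169617/R(M(-15, 30), l) = 457500/(-2301654) + 1169617/((-19*(-947))) = 457500*(-1/2301654) + 1169617/17993 = -76250/383609 + 1169617*(1/17993) = -76250/383609 + 1169617/17993 = 447303641503/6902276737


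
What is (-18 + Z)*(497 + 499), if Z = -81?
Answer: -98604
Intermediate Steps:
(-18 + Z)*(497 + 499) = (-18 - 81)*(497 + 499) = -99*996 = -98604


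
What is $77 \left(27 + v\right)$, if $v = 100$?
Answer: $9779$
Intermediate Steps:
$77 \left(27 + v\right) = 77 \left(27 + 100\right) = 77 \cdot 127 = 9779$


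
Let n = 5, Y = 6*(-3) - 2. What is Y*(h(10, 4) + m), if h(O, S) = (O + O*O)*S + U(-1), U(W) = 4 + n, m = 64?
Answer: -10260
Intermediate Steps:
Y = -20 (Y = -18 - 2 = -20)
U(W) = 9 (U(W) = 4 + 5 = 9)
h(O, S) = 9 + S*(O + O**2) (h(O, S) = (O + O*O)*S + 9 = (O + O**2)*S + 9 = S*(O + O**2) + 9 = 9 + S*(O + O**2))
Y*(h(10, 4) + m) = -20*((9 + 10*4 + 4*10**2) + 64) = -20*((9 + 40 + 4*100) + 64) = -20*((9 + 40 + 400) + 64) = -20*(449 + 64) = -20*513 = -10260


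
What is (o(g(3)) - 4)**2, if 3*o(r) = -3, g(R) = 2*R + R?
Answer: 25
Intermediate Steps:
g(R) = 3*R
o(r) = -1 (o(r) = (1/3)*(-3) = -1)
(o(g(3)) - 4)**2 = (-1 - 4)**2 = (-5)**2 = 25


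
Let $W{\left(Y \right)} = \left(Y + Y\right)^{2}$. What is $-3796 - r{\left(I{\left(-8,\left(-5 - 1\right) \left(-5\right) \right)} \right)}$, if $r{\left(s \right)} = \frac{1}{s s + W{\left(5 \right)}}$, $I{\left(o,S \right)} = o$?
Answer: $- \frac{622545}{164} \approx -3796.0$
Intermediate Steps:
$W{\left(Y \right)} = 4 Y^{2}$ ($W{\left(Y \right)} = \left(2 Y\right)^{2} = 4 Y^{2}$)
$r{\left(s \right)} = \frac{1}{100 + s^{2}}$ ($r{\left(s \right)} = \frac{1}{s s + 4 \cdot 5^{2}} = \frac{1}{s^{2} + 4 \cdot 25} = \frac{1}{s^{2} + 100} = \frac{1}{100 + s^{2}}$)
$-3796 - r{\left(I{\left(-8,\left(-5 - 1\right) \left(-5\right) \right)} \right)} = -3796 - \frac{1}{100 + \left(-8\right)^{2}} = -3796 - \frac{1}{100 + 64} = -3796 - \frac{1}{164} = - \frac{622545}{164}$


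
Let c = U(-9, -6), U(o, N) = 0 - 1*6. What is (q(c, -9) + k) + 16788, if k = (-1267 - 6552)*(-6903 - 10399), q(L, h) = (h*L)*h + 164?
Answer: 135300804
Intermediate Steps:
U(o, N) = -6 (U(o, N) = 0 - 6 = -6)
c = -6
q(L, h) = 164 + L*h² (q(L, h) = (L*h)*h + 164 = L*h² + 164 = 164 + L*h²)
k = 135284338 (k = -7819*(-17302) = 135284338)
(q(c, -9) + k) + 16788 = ((164 - 6*(-9)²) + 135284338) + 16788 = ((164 - 6*81) + 135284338) + 16788 = ((164 - 486) + 135284338) + 16788 = (-322 + 135284338) + 16788 = 135284016 + 16788 = 135300804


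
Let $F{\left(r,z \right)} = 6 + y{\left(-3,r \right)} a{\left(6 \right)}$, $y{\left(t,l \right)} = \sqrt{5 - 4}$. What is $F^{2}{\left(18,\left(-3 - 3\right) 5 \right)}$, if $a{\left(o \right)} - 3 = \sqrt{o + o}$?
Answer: $93 + 36 \sqrt{3} \approx 155.35$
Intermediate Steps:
$y{\left(t,l \right)} = 1$ ($y{\left(t,l \right)} = \sqrt{1} = 1$)
$a{\left(o \right)} = 3 + \sqrt{2} \sqrt{o}$ ($a{\left(o \right)} = 3 + \sqrt{o + o} = 3 + \sqrt{2 o} = 3 + \sqrt{2} \sqrt{o}$)
$F{\left(r,z \right)} = 9 + 2 \sqrt{3}$ ($F{\left(r,z \right)} = 6 + 1 \left(3 + \sqrt{2} \sqrt{6}\right) = 6 + 1 \left(3 + 2 \sqrt{3}\right) = 6 + \left(3 + 2 \sqrt{3}\right) = 9 + 2 \sqrt{3}$)
$F^{2}{\left(18,\left(-3 - 3\right) 5 \right)} = \left(9 + 2 \sqrt{3}\right)^{2}$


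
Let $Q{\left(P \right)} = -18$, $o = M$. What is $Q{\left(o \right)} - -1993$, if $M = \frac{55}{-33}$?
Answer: $1975$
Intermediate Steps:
$M = - \frac{5}{3}$ ($M = 55 \left(- \frac{1}{33}\right) = - \frac{5}{3} \approx -1.6667$)
$o = - \frac{5}{3} \approx -1.6667$
$Q{\left(o \right)} - -1993 = -18 - -1993 = -18 + 1993 = 1975$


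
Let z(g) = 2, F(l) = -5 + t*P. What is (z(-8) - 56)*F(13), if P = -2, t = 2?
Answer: 486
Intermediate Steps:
F(l) = -9 (F(l) = -5 + 2*(-2) = -5 - 4 = -9)
(z(-8) - 56)*F(13) = (2 - 56)*(-9) = -54*(-9) = 486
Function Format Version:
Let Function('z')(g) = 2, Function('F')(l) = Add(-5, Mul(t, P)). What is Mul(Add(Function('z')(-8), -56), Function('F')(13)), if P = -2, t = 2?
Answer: 486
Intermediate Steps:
Function('F')(l) = -9 (Function('F')(l) = Add(-5, Mul(2, -2)) = Add(-5, -4) = -9)
Mul(Add(Function('z')(-8), -56), Function('F')(13)) = Mul(Add(2, -56), -9) = Mul(-54, -9) = 486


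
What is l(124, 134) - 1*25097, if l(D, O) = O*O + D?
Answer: -7017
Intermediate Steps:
l(D, O) = D + O**2 (l(D, O) = O**2 + D = D + O**2)
l(124, 134) - 1*25097 = (124 + 134**2) - 1*25097 = (124 + 17956) - 25097 = 18080 - 25097 = -7017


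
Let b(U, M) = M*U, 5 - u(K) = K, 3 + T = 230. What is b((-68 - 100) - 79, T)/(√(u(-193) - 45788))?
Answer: 56069*I*√45590/45590 ≈ 262.6*I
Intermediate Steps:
T = 227 (T = -3 + 230 = 227)
u(K) = 5 - K
b((-68 - 100) - 79, T)/(√(u(-193) - 45788)) = (227*((-68 - 100) - 79))/(√((5 - 1*(-193)) - 45788)) = (227*(-168 - 79))/(√((5 + 193) - 45788)) = (227*(-247))/(√(198 - 45788)) = -56069*(-I*√45590/45590) = -(-56069)*I*√45590/45590 = 56069*I*√45590/45590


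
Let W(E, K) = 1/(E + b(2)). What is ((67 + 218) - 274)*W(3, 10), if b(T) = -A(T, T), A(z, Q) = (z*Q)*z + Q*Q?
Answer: -11/9 ≈ -1.2222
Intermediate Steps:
A(z, Q) = Q**2 + Q*z**2 (A(z, Q) = (Q*z)*z + Q**2 = Q*z**2 + Q**2 = Q**2 + Q*z**2)
b(T) = -T*(T + T**2)
W(E, K) = 1/(-12 + E) (W(E, K) = 1/(E - 1*2**2*(1 + 2)) = 1/(E - 1*4*3) = 1/(E - 12) = 1/(-12 + E))
((67 + 218) - 274)*W(3, 10) = ((67 + 218) - 274)/(-12 + 3) = (285 - 274)/(-9) = 11*(-1/9) = -11/9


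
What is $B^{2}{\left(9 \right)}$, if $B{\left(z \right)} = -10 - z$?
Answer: $361$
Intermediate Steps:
$B^{2}{\left(9 \right)} = \left(-10 - 9\right)^{2} = \left(-19\right)^{2} = 361$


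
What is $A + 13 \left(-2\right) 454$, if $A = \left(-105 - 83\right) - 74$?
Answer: $-12066$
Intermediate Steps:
$A = -262$ ($A = -188 - 74 = -262$)
$A + 13 \left(-2\right) 454 = -262 + 13 \left(-2\right) 454 = -262 - 11804 = -12066$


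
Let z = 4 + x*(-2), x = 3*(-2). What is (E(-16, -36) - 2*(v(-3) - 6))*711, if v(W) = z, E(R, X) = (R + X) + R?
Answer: -62568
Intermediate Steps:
E(R, X) = X + 2*R
x = -6
z = 16 (z = 4 - 6*(-2) = 4 + 12 = 16)
v(W) = 16
(E(-16, -36) - 2*(v(-3) - 6))*711 = ((-36 + 2*(-16)) - 2*(16 - 6))*711 = ((-36 - 32) - 2*10)*711 = (-68 - 20)*711 = -88*711 = -62568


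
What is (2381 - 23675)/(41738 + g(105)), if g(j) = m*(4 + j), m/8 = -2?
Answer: -10647/19997 ≈ -0.53243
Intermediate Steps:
m = -16 (m = 8*(-2) = -16)
g(j) = -64 - 16*j (g(j) = -16*(4 + j) = -64 - 16*j)
(2381 - 23675)/(41738 + g(105)) = (2381 - 23675)/(41738 + (-64 - 16*105)) = -21294/(41738 + (-64 - 1680)) = -21294/(41738 - 1744) = -21294/39994 = -21294*1/39994 = -10647/19997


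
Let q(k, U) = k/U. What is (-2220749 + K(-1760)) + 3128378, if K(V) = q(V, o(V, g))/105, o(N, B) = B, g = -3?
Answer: 57180979/63 ≈ 9.0764e+5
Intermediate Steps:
K(V) = -V/315 (K(V) = (V/(-3))/105 = (V*(-⅓))*(1/105) = -V/3*(1/105) = -V/315)
(-2220749 + K(-1760)) + 3128378 = (-2220749 - 1/315*(-1760)) + 3128378 = (-2220749 + 352/63) + 3128378 = -139906835/63 + 3128378 = 57180979/63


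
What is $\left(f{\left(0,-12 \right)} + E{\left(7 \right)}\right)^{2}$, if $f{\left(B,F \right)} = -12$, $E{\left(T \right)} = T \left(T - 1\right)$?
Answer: $900$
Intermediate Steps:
$E{\left(T \right)} = T \left(-1 + T\right)$
$\left(f{\left(0,-12 \right)} + E{\left(7 \right)}\right)^{2} = \left(-12 + 7 \left(-1 + 7\right)\right)^{2} = \left(-12 + 7 \cdot 6\right)^{2} = \left(-12 + 42\right)^{2} = 30^{2} = 900$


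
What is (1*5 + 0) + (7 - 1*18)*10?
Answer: -105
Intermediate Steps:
(1*5 + 0) + (7 - 1*18)*10 = (5 + 0) + (7 - 18)*10 = 5 - 11*10 = 5 - 110 = -105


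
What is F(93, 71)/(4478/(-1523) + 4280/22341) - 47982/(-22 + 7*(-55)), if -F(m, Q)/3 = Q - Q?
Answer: 4362/37 ≈ 117.89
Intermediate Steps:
F(m, Q) = 0 (F(m, Q) = -3*(Q - Q) = -3*0 = 0)
F(93, 71)/(4478/(-1523) + 4280/22341) - 47982/(-22 + 7*(-55)) = 0/(4478/(-1523) + 4280/22341) - 47982/(-22 + 7*(-55)) = 0/(4478*(-1/1523) + 4280*(1/22341)) - 47982/(-22 - 385) = 0/(-4478/1523 + 4280/22341) - 47982/(-407) = 0/(-93524558/34025343) - 47982*(-1/407) = 0*(-34025343/93524558) + 4362/37 = 0 + 4362/37 = 4362/37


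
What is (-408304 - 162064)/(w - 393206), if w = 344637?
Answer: 570368/48569 ≈ 11.743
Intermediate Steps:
(-408304 - 162064)/(w - 393206) = (-408304 - 162064)/(344637 - 393206) = -570368/(-48569) = -570368*(-1/48569) = 570368/48569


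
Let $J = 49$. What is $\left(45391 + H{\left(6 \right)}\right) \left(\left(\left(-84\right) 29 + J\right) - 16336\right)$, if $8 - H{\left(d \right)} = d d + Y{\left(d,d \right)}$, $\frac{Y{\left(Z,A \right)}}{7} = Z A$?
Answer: $-844613253$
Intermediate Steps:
$Y{\left(Z,A \right)} = 7 A Z$ ($Y{\left(Z,A \right)} = 7 Z A = 7 A Z$)
$H{\left(d \right)} = 8 - 8 d^{2}$ ($H{\left(d \right)} = 8 - \left(d d + 7 d d\right) = 8 - \left(d^{2} + 7 d^{2}\right) = 8 - 8 d^{2}$)
$\left(45391 + H{\left(6 \right)}\right) \left(\left(\left(-84\right) 29 + J\right) - 16336\right) = \left(45391 + \left(8 - 8 \cdot 6^{2}\right)\right) \left(\left(\left(-84\right) 29 + 49\right) - 16336\right) = \left(45391 + \left(8 - 288\right)\right) \left(\left(-2436 + 49\right) - 16336\right) = \left(45391 + \left(8 - 288\right)\right) \left(-2387 - 16336\right) = \left(45391 - 280\right) \left(-18723\right) = 45111 \left(-18723\right) = -844613253$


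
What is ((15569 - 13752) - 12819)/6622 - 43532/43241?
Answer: -34727563/13015541 ≈ -2.6682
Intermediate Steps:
((15569 - 13752) - 12819)/6622 - 43532/43241 = (1817 - 12819)*(1/6622) - 43532*1/43241 = -11002*1/6622 - 43532/43241 = -5501/3311 - 43532/43241 = -34727563/13015541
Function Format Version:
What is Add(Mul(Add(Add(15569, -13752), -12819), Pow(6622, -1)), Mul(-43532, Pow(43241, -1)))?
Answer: Rational(-34727563, 13015541) ≈ -2.6682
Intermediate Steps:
Add(Mul(Add(Add(15569, -13752), -12819), Pow(6622, -1)), Mul(-43532, Pow(43241, -1))) = Add(Mul(Add(1817, -12819), Rational(1, 6622)), Mul(-43532, Rational(1, 43241))) = Add(Mul(-11002, Rational(1, 6622)), Rational(-43532, 43241)) = Add(Rational(-5501, 3311), Rational(-43532, 43241)) = Rational(-34727563, 13015541)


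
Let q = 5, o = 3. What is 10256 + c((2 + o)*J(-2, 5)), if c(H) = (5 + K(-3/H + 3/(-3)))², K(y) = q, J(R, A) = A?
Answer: 10356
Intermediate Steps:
K(y) = 5
c(H) = 100 (c(H) = (5 + 5)² = 10² = 100)
10256 + c((2 + o)*J(-2, 5)) = 10256 + 100 = 10356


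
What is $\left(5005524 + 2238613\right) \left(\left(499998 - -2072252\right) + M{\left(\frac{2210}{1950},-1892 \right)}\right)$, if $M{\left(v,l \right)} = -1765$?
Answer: $18620945496445$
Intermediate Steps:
$\left(5005524 + 2238613\right) \left(\left(499998 - -2072252\right) + M{\left(\frac{2210}{1950},-1892 \right)}\right) = \left(5005524 + 2238613\right) \left(\left(499998 - -2072252\right) - 1765\right) = 7244137 \left(\left(499998 + 2072252\right) - 1765\right) = 7244137 \left(2572250 - 1765\right) = 7244137 \cdot 2570485 = 18620945496445$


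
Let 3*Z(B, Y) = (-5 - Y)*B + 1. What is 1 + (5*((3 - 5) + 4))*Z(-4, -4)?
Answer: 53/3 ≈ 17.667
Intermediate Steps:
Z(B, Y) = ⅓ + B*(-5 - Y)/3 (Z(B, Y) = ((-5 - Y)*B + 1)/3 = (B*(-5 - Y) + 1)/3 = (1 + B*(-5 - Y))/3 = ⅓ + B*(-5 - Y)/3)
1 + (5*((3 - 5) + 4))*Z(-4, -4) = 1 + (5*((3 - 5) + 4))*(⅓ - 5/3*(-4) - ⅓*(-4)*(-4)) = 1 + (5*(-2 + 4))*(⅓ + 20/3 - 16/3) = 1 + (5*2)*(5/3) = 1 + 10*(5/3) = 1 + 50/3 = 53/3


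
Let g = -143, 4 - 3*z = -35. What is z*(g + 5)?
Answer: -1794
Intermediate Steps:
z = 13 (z = 4/3 - 1/3*(-35) = 4/3 + 35/3 = 13)
z*(g + 5) = 13*(-143 + 5) = 13*(-138) = -1794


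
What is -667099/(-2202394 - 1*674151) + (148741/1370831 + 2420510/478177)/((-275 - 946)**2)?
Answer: 13304686087841874676052/57369229920467693193735 ≈ 0.23191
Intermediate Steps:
-667099/(-2202394 - 1*674151) + (148741/1370831 + 2420510/478177)/((-275 - 946)**2) = -667099/(-2202394 - 674151) + (148741*(1/1370831) + 2420510*(1/478177))/((-1221)**2) = -667099/(-2876545) + (148741/1370831 + 2420510/478177)/1490841 = -667099*(-1/2876545) + (484176381281/93642836441)*(1/1490841) = 667099/2876545 + 484176381281/139606579922536881 = 13304686087841874676052/57369229920467693193735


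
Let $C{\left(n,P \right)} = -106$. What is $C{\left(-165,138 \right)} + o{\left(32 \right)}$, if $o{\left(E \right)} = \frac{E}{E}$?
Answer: $-105$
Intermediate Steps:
$o{\left(E \right)} = 1$
$C{\left(-165,138 \right)} + o{\left(32 \right)} = -106 + 1 = -105$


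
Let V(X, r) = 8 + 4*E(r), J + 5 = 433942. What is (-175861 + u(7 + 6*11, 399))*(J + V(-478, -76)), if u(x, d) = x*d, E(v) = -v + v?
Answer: -63674485630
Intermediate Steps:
J = 433937 (J = -5 + 433942 = 433937)
E(v) = 0
u(x, d) = d*x
V(X, r) = 8 (V(X, r) = 8 + 4*0 = 8 + 0 = 8)
(-175861 + u(7 + 6*11, 399))*(J + V(-478, -76)) = (-175861 + 399*(7 + 6*11))*(433937 + 8) = (-175861 + 399*(7 + 66))*433945 = (-175861 + 399*73)*433945 = (-175861 + 29127)*433945 = -146734*433945 = -63674485630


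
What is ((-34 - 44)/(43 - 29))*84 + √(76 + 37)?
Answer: -468 + √113 ≈ -457.37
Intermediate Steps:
((-34 - 44)/(43 - 29))*84 + √(76 + 37) = -78/14*84 + √113 = -78*1/14*84 + √113 = -39/7*84 + √113 = -468 + √113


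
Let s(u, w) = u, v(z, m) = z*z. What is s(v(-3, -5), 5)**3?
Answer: 729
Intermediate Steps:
v(z, m) = z**2
s(v(-3, -5), 5)**3 = ((-3)**2)**3 = 9**3 = 729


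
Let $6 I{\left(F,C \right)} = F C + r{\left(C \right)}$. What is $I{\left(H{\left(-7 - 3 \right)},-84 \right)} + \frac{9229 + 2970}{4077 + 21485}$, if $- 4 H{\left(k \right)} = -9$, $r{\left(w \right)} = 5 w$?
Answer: $- \frac{1291172}{12781} \approx -101.02$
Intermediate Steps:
$H{\left(k \right)} = \frac{9}{4}$ ($H{\left(k \right)} = \left(- \frac{1}{4}\right) \left(-9\right) = \frac{9}{4}$)
$I{\left(F,C \right)} = \frac{5 C}{6} + \frac{C F}{6}$ ($I{\left(F,C \right)} = \frac{F C + 5 C}{6} = \frac{C F + 5 C}{6} = \frac{5 C + C F}{6} = \frac{5 C}{6} + \frac{C F}{6}$)
$I{\left(H{\left(-7 - 3 \right)},-84 \right)} + \frac{9229 + 2970}{4077 + 21485} = \frac{1}{6} \left(-84\right) \left(5 + \frac{9}{4}\right) + \frac{9229 + 2970}{4077 + 21485} = \frac{1}{6} \left(-84\right) \frac{29}{4} + \frac{12199}{25562} = - \frac{203}{2} + 12199 \cdot \frac{1}{25562} = - \frac{203}{2} + \frac{12199}{25562} = - \frac{1291172}{12781}$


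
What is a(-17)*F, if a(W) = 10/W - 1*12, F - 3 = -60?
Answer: 12198/17 ≈ 717.53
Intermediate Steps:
F = -57 (F = 3 - 60 = -57)
a(W) = -12 + 10/W (a(W) = 10/W - 12 = -12 + 10/W)
a(-17)*F = (-12 + 10/(-17))*(-57) = (-12 + 10*(-1/17))*(-57) = (-12 - 10/17)*(-57) = -214/17*(-57) = 12198/17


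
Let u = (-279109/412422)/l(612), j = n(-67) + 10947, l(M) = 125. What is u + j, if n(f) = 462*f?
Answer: -1031416148359/51552750 ≈ -20007.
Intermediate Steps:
j = -20007 (j = 462*(-67) + 10947 = -30954 + 10947 = -20007)
u = -279109/51552750 (u = -279109/412422/125 = -279109*1/412422*(1/125) = -279109/412422*1/125 = -279109/51552750 ≈ -0.0054140)
u + j = -279109/51552750 - 20007 = -1031416148359/51552750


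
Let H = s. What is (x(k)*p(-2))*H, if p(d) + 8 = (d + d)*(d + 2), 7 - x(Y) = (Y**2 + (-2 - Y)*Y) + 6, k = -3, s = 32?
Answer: 1280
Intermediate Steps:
H = 32
x(Y) = 1 - Y**2 - Y*(-2 - Y) (x(Y) = 7 - ((Y**2 + (-2 - Y)*Y) + 6) = 7 - ((Y**2 + Y*(-2 - Y)) + 6) = 7 - (6 + Y**2 + Y*(-2 - Y)) = 7 + (-6 - Y**2 - Y*(-2 - Y)) = 1 - Y**2 - Y*(-2 - Y))
p(d) = -8 + 2*d*(2 + d) (p(d) = -8 + (d + d)*(d + 2) = -8 + (2*d)*(2 + d) = -8 + 2*d*(2 + d))
(x(k)*p(-2))*H = ((1 + 2*(-3))*(-8 + 2*(-2)**2 + 4*(-2)))*32 = ((1 - 6)*(-8 + 2*4 - 8))*32 = -5*(-8 + 8 - 8)*32 = -5*(-8)*32 = 40*32 = 1280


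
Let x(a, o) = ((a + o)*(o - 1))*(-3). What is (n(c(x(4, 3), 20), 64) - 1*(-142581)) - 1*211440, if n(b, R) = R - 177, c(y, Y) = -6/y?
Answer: -68972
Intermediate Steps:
x(a, o) = -3*(-1 + o)*(a + o) (x(a, o) = ((a + o)*(-1 + o))*(-3) = ((-1 + o)*(a + o))*(-3) = -3*(-1 + o)*(a + o))
n(b, R) = -177 + R
(n(c(x(4, 3), 20), 64) - 1*(-142581)) - 1*211440 = ((-177 + 64) - 1*(-142581)) - 1*211440 = (-113 + 142581) - 211440 = 142468 - 211440 = -68972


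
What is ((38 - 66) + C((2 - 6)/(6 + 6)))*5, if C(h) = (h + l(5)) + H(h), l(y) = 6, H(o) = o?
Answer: -340/3 ≈ -113.33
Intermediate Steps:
C(h) = 6 + 2*h (C(h) = (h + 6) + h = (6 + h) + h = 6 + 2*h)
((38 - 66) + C((2 - 6)/(6 + 6)))*5 = ((38 - 66) + (6 + 2*((2 - 6)/(6 + 6))))*5 = (-28 + (6 + 2*(-4/12)))*5 = (-28 + (6 + 2*(-4*1/12)))*5 = (-28 + (6 + 2*(-⅓)))*5 = (-28 + (6 - ⅔))*5 = (-28 + 16/3)*5 = -68/3*5 = -340/3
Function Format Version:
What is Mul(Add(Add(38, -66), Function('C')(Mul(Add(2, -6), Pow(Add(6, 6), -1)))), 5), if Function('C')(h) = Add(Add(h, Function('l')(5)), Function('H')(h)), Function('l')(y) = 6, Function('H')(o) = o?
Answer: Rational(-340, 3) ≈ -113.33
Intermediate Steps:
Function('C')(h) = Add(6, Mul(2, h)) (Function('C')(h) = Add(Add(h, 6), h) = Add(Add(6, h), h) = Add(6, Mul(2, h)))
Mul(Add(Add(38, -66), Function('C')(Mul(Add(2, -6), Pow(Add(6, 6), -1)))), 5) = Mul(Add(Add(38, -66), Add(6, Mul(2, Mul(Add(2, -6), Pow(Add(6, 6), -1))))), 5) = Mul(Add(-28, Add(6, Mul(2, Mul(-4, Pow(12, -1))))), 5) = Mul(Add(-28, Add(6, Mul(2, Mul(-4, Rational(1, 12))))), 5) = Mul(Add(-28, Add(6, Mul(2, Rational(-1, 3)))), 5) = Mul(Add(-28, Add(6, Rational(-2, 3))), 5) = Mul(Add(-28, Rational(16, 3)), 5) = Mul(Rational(-68, 3), 5) = Rational(-340, 3)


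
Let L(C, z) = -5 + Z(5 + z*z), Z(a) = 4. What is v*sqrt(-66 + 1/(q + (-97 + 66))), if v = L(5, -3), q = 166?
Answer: -I*sqrt(133635)/45 ≈ -8.1236*I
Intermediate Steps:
L(C, z) = -1 (L(C, z) = -5 + 4 = -1)
v = -1
v*sqrt(-66 + 1/(q + (-97 + 66))) = -sqrt(-66 + 1/(166 + (-97 + 66))) = -sqrt(-66 + 1/(166 - 31)) = -sqrt(-66 + 1/135) = -sqrt(-8909/135) = -I*sqrt(133635)/45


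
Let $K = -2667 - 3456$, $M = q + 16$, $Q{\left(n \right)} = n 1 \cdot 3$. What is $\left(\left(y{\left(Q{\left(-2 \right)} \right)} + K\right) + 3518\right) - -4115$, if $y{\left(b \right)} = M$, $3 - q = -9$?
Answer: $1538$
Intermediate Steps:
$q = 12$ ($q = 3 - -9 = 3 + 9 = 12$)
$Q{\left(n \right)} = 3 n$ ($Q{\left(n \right)} = n 3 = 3 n$)
$M = 28$ ($M = 12 + 16 = 28$)
$y{\left(b \right)} = 28$
$K = -6123$ ($K = -2667 - 3456 = -6123$)
$\left(\left(y{\left(Q{\left(-2 \right)} \right)} + K\right) + 3518\right) - -4115 = \left(\left(28 - 6123\right) + 3518\right) - -4115 = \left(-6095 + 3518\right) + 4115 = -2577 + 4115 = 1538$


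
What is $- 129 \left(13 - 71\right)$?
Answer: $7482$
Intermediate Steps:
$- 129 \left(13 - 71\right) = \left(-129\right) \left(-58\right) = 7482$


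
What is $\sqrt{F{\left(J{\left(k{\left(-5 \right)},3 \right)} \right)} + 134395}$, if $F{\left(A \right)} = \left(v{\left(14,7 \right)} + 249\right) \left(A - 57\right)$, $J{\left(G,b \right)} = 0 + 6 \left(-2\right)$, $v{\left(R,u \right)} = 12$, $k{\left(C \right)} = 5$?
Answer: $\sqrt{116386} \approx 341.15$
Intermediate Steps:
$J{\left(G,b \right)} = -12$ ($J{\left(G,b \right)} = 0 - 12 = -12$)
$F{\left(A \right)} = -14877 + 261 A$ ($F{\left(A \right)} = \left(12 + 249\right) \left(A - 57\right) = 261 \left(-57 + A\right) = -14877 + 261 A$)
$\sqrt{F{\left(J{\left(k{\left(-5 \right)},3 \right)} \right)} + 134395} = \sqrt{\left(-14877 + 261 \left(-12\right)\right) + 134395} = \sqrt{\left(-14877 - 3132\right) + 134395} = \sqrt{-18009 + 134395} = \sqrt{116386}$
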